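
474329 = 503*943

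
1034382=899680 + 134702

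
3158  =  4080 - 922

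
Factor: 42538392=2^3 * 3^3*13^1*15149^1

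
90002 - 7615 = 82387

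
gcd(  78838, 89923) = 1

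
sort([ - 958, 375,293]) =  [ - 958,293,  375]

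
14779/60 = 14779/60 = 246.32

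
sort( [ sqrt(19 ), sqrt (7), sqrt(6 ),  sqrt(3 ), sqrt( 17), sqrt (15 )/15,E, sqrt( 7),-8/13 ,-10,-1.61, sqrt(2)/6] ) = [ - 10,- 1.61,  -  8/13, sqrt(2) /6, sqrt( 15 ) /15, sqrt( 3),sqrt(6), sqrt( 7 ), sqrt( 7 ), E, sqrt( 17), sqrt( 19) ]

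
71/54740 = 71/54740 = 0.00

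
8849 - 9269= - 420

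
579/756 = 193/252= 0.77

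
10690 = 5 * 2138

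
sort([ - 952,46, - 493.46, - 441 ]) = [ - 952, - 493.46, - 441,46]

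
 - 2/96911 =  - 1 + 96909/96911 =-  0.00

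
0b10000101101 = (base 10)1069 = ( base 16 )42D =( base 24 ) 1kd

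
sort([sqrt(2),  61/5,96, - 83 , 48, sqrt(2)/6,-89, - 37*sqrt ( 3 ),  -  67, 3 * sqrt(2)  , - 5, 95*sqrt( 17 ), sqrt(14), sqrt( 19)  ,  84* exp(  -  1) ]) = [-89, - 83,-67, - 37*sqrt( 3 ),-5, sqrt ( 2)/6, sqrt( 2),  sqrt(14), 3*sqrt(2), sqrt(19 ),61/5, 84*exp(-1), 48,96,  95*sqrt(17 ) ] 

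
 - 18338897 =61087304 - 79426201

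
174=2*87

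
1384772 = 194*7138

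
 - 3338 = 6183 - 9521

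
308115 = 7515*41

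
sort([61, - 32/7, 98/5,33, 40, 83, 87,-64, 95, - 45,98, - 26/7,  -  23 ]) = [- 64,  -  45, - 23, - 32/7,-26/7, 98/5,33,40, 61,83,87,95, 98] 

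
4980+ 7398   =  12378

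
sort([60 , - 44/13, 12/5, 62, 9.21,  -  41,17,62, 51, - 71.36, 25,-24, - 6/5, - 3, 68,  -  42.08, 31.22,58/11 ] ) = [  -  71.36, - 42.08, - 41, - 24, - 44/13,-3, - 6/5, 12/5, 58/11, 9.21,17, 25,  31.22, 51, 60, 62,  62 , 68] 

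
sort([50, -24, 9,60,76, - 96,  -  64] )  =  [ - 96, - 64 ,-24, 9,50, 60, 76 ]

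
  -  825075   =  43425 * ( - 19)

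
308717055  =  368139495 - 59422440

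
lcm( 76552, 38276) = 76552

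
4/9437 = 4/9437 = 0.00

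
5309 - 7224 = -1915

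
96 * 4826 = 463296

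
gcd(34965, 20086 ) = 1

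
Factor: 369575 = 5^2*14783^1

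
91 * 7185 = 653835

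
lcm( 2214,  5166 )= 15498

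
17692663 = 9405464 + 8287199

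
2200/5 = 440 = 440.00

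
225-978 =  - 753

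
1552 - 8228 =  - 6676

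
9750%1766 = 920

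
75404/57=1322 +50/57 = 1322.88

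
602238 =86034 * 7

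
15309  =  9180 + 6129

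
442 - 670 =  - 228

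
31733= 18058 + 13675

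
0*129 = 0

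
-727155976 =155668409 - 882824385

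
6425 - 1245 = 5180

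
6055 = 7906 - 1851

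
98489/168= 98489/168 = 586.24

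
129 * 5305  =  684345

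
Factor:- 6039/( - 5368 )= 2^( - 3) * 3^2 = 9/8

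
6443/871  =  7 + 346/871 = 7.40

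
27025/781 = 34 + 471/781 = 34.60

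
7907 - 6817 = 1090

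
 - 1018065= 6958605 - 7976670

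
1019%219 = 143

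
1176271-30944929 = -29768658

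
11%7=4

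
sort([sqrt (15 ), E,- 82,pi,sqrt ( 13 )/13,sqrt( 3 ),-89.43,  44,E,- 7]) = [ - 89.43, - 82,-7,sqrt (13)/13,sqrt( 3 ),E,E,pi, sqrt( 15 ),44 ] 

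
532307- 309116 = 223191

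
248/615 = 248/615 =0.40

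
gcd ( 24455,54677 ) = 73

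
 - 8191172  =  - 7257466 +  - 933706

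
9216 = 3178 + 6038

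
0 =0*4862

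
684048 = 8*85506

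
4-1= 3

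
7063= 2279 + 4784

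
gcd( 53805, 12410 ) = 85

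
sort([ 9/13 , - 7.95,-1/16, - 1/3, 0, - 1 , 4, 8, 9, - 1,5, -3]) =[ - 7.95,  -  3, -1,  -  1,- 1/3, - 1/16 , 0,  9/13, 4, 5,8, 9] 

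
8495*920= 7815400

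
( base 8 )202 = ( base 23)5F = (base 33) 3V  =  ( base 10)130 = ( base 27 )4m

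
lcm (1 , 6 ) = 6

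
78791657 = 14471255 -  - 64320402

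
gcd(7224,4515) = 903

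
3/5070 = 1/1690 = 0.00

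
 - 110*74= - 8140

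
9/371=9/371 = 0.02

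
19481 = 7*2783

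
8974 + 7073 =16047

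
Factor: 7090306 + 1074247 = 8164553 = 67^1*233^1 * 523^1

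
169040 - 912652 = -743612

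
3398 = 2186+1212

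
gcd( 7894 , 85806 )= 2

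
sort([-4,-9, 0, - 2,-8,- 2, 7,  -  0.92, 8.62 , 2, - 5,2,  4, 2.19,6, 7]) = [-9, - 8, - 5, - 4, - 2,-2,-0.92, 0,2, 2 , 2.19 , 4,6,  7,7,8.62 ] 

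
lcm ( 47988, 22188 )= 2063484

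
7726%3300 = 1126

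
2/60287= 2/60287 = 0.00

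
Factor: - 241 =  - 241^1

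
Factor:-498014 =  - 2^1 * 11^1*22637^1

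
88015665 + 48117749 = 136133414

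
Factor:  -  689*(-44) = 2^2*11^1*13^1*53^1 = 30316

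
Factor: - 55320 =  - 2^3*3^1*5^1*461^1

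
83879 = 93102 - 9223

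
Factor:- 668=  - 2^2 * 167^1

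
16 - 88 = - 72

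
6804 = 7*972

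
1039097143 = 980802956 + 58294187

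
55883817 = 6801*8217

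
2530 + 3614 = 6144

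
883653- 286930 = 596723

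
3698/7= 528 + 2/7 = 528.29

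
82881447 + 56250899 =139132346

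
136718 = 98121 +38597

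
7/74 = 7/74= 0.09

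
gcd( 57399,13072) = 19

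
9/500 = 9/500 = 0.02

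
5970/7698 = 995/1283 = 0.78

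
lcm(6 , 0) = 0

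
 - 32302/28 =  -1154 + 5/14 = - 1153.64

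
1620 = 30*54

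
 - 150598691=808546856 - 959145547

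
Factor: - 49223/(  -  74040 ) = 2^( - 3)*3^( - 1)*5^ ( - 1)*617^(-1)*49223^1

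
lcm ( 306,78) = 3978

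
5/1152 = 5/1152 = 0.00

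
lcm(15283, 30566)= 30566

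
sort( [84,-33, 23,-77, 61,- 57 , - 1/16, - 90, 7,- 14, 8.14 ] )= [-90, - 77, -57,-33, - 14, - 1/16, 7,8.14, 23, 61, 84 ] 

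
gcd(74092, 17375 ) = 1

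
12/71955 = 4/23985=0.00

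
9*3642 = 32778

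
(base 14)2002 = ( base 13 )2664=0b1010101110010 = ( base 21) C99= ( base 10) 5490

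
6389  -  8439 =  - 2050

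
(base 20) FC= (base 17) 116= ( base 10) 312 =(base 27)BF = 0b100111000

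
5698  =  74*77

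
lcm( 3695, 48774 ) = 243870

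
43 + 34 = 77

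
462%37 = 18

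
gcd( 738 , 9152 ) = 2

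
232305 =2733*85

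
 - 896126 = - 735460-160666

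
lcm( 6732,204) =6732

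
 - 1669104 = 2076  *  ( - 804)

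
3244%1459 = 326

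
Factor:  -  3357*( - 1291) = 4333887 = 3^2*373^1*1291^1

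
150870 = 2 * 75435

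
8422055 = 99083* 85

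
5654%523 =424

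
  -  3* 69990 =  - 209970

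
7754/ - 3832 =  - 3 + 1871/1916 = - 2.02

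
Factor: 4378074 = 2^1*3^1*729679^1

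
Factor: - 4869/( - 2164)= 9/4 = 2^ (-2)*3^2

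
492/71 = 492/71=6.93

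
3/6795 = 1/2265 = 0.00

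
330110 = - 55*( -6002 )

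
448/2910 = 224/1455 = 0.15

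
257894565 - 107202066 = 150692499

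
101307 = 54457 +46850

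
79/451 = 79/451=0.18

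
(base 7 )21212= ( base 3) 21012112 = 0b1010010000100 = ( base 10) 5252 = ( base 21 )BJ2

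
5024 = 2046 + 2978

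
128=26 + 102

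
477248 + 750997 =1228245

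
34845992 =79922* 436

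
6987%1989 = 1020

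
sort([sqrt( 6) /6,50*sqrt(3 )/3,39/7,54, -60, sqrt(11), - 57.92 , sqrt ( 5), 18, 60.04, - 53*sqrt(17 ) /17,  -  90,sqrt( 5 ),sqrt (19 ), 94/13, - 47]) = [ - 90, - 60,-57.92  , - 47, - 53*sqrt(17 ) /17,  sqrt( 6)/6, sqrt( 5), sqrt( 5),sqrt(11 ), sqrt(19),  39/7, 94/13, 18,50*sqrt(3)/3,54, 60.04] 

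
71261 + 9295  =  80556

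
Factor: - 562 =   -  2^1*281^1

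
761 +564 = 1325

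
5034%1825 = 1384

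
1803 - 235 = 1568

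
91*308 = 28028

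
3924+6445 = 10369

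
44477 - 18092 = 26385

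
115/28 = 115/28  =  4.11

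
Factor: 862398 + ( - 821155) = 41243^1=41243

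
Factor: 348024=2^3 * 3^1*17^1*853^1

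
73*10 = 730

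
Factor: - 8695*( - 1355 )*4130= 48658524250= 2^1*5^3*7^1 * 37^1*47^1*59^1*271^1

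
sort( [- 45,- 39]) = [ - 45,-39 ]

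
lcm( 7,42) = 42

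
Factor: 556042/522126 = 3^( - 4 )*11^( - 1)*41^1*293^ ( -1 )*6781^1= 278021/261063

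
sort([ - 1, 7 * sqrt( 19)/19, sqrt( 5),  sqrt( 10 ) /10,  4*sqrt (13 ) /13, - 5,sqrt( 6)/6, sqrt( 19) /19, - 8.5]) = [-8.5 , - 5 , - 1,sqrt( 19) /19,  sqrt( 10 ) /10, sqrt (6) /6 , 4*sqrt( 13 )/13  ,  7*sqrt(19)/19,sqrt(5)] 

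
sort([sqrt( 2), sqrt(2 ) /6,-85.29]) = [-85.29,sqrt(2 )/6,sqrt( 2)]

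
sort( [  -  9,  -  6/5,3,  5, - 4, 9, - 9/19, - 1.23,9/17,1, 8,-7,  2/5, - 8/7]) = [ - 9, - 7,-4, - 1.23,  -  6/5, - 8/7, - 9/19,2/5 , 9/17,1, 3 , 5,8, 9 ] 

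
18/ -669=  - 6/223  =  - 0.03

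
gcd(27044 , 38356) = 4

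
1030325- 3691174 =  - 2660849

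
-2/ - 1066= 1/533 = 0.00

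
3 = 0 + 3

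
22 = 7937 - 7915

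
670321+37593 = 707914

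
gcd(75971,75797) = 1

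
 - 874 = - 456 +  - 418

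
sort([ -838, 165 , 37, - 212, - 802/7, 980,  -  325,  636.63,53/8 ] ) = [ - 838, - 325, - 212, - 802/7, 53/8, 37, 165,636.63 , 980]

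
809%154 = 39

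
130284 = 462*282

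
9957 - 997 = 8960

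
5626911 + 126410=5753321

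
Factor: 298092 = 2^2 * 3^1*24841^1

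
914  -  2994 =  - 2080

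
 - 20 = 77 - 97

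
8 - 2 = 6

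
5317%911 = 762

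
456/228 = 2 = 2.00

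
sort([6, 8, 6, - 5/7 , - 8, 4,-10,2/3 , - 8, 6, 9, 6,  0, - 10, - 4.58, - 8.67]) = [-10,  -  10,-8.67,-8, -8, - 4.58 , - 5/7, 0  ,  2/3,4, 6,  6, 6, 6, 8,9 ] 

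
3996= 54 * 74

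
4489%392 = 177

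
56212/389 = 56212/389 = 144.50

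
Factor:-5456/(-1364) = 4 = 2^2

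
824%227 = 143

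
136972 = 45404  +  91568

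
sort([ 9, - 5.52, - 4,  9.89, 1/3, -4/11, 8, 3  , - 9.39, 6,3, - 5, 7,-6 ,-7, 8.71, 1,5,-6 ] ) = [ - 9.39, - 7 ,- 6, - 6, - 5.52,-5,- 4, - 4/11 , 1/3, 1, 3, 3,5, 6, 7, 8,  8.71,9 , 9.89 ] 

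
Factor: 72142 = 2^1*7^1*5153^1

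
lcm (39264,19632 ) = 39264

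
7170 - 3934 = 3236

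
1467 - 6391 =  - 4924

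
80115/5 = 16023 = 16023.00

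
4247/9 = 471 + 8/9 = 471.89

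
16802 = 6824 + 9978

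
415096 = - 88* ( - 4717)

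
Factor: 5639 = 5639^1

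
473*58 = 27434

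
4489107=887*5061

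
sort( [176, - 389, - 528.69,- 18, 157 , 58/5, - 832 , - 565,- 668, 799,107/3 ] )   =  [ - 832,-668, - 565,-528.69, -389, - 18, 58/5,107/3,157, 176, 799 ]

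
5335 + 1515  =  6850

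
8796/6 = 1466=1466.00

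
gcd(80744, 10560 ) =8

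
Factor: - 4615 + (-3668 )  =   - 8283= - 3^1 * 11^1*  251^1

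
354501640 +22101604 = 376603244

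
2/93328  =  1/46664 = 0.00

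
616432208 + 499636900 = 1116069108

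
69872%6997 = 6899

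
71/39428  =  71/39428 = 0.00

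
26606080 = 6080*4376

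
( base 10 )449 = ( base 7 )1211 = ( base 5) 3244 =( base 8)701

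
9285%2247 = 297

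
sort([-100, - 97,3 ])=[ - 100,-97,3] 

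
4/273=4/273 = 0.01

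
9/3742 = 9/3742=0.00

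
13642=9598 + 4044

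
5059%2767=2292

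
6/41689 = 6/41689=0.00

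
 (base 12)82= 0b1100010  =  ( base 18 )58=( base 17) 5D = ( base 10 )98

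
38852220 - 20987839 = 17864381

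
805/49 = 16 + 3/7  =  16.43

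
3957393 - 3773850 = 183543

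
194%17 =7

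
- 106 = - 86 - 20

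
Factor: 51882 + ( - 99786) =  - 2^5*3^1*499^1 = -47904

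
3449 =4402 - 953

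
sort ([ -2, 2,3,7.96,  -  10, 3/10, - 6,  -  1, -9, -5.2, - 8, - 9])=[ - 10, - 9, - 9, - 8, - 6, - 5.2, - 2, - 1, 3/10 , 2,3, 7.96] 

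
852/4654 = 426/2327 = 0.18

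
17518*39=683202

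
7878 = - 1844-  -  9722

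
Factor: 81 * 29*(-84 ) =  - 2^2*3^5*7^1*29^1  =  - 197316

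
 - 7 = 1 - 8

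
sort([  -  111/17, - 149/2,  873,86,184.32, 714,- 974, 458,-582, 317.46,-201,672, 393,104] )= [ - 974, - 582,-201, -149/2,  -  111/17,  86,104,184.32,317.46,393,458, 672,  714,873] 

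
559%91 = 13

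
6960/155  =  1392/31= 44.90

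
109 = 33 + 76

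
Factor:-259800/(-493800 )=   433/823 =433^1*823^(-1)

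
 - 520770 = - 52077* 10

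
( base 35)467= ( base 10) 5117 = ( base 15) 17B2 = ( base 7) 20630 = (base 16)13fd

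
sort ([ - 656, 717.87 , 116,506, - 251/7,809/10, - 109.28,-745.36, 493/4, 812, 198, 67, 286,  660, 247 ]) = [ - 745.36,- 656, - 109.28, - 251/7, 67  ,  809/10, 116 , 493/4, 198, 247, 286, 506,  660, 717.87, 812 ]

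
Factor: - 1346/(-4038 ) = 1/3=3^( - 1 ) 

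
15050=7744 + 7306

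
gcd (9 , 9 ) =9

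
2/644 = 1/322 = 0.00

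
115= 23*5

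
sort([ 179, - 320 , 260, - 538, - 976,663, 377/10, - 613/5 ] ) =[-976, - 538,  -  320, - 613/5, 377/10, 179,260, 663 ]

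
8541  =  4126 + 4415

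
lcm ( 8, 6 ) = 24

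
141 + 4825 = 4966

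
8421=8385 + 36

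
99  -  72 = 27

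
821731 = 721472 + 100259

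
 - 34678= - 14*2477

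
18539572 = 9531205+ 9008367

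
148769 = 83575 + 65194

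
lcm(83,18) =1494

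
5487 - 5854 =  - 367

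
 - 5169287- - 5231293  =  62006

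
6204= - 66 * (  -  94)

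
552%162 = 66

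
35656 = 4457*8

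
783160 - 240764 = 542396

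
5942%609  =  461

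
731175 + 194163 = 925338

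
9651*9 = 86859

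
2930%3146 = 2930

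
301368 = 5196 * 58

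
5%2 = 1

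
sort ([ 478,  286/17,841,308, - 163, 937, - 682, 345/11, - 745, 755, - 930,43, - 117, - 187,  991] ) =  [ - 930, - 745, - 682,-187, - 163,- 117,286/17,345/11, 43, 308, 478, 755,841,937,991]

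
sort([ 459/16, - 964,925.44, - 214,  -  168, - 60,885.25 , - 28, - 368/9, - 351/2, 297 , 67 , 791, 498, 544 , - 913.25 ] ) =[ - 964, - 913.25, - 214 , - 351/2, - 168, - 60, - 368/9, - 28,459/16,67 , 297,498,544 , 791,885.25,925.44 ]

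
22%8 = 6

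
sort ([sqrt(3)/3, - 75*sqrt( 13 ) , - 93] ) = [  -  75*sqrt( 13 ),  -  93,sqrt( 3)/3]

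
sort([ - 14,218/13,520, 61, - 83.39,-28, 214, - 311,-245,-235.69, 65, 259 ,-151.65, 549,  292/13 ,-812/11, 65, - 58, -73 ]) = [-311, - 245, - 235.69,-151.65,-83.39, - 812/11,-73 , - 58, - 28,- 14,218/13, 292/13, 61 , 65,65, 214, 259, 520, 549]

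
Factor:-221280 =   -  2^5*3^1*5^1*461^1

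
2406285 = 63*38195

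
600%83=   19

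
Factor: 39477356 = 2^2*9869339^1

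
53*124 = 6572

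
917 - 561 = 356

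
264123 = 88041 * 3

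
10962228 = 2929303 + 8032925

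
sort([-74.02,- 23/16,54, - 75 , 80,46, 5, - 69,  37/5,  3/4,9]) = [  -  75,-74.02,-69, - 23/16,  3/4,5, 37/5,9,  46,54,80 ] 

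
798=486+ 312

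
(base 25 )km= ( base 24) li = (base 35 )EW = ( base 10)522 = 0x20A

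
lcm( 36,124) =1116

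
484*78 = 37752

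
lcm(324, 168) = 4536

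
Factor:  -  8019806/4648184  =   - 4009903/2324092 = - 2^( - 2)*103^(-1)*857^1*4679^1*5641^( - 1 ) 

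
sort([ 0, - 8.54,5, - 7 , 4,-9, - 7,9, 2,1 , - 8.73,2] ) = [ - 9,  -  8.73,-8.54, - 7,  -  7,0, 1,2, 2, 4, 5,9] 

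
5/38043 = 5/38043 = 0.00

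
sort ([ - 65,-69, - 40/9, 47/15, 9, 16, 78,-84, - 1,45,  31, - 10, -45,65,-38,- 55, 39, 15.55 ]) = [-84,-69 ,-65,-55,-45, - 38, -10, - 40/9,-1,47/15,9, 15.55 , 16, 31, 39,45,65 , 78 ]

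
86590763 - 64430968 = 22159795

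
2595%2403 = 192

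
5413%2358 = 697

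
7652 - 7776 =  - 124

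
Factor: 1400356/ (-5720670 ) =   -  2^1* 3^(- 2)*5^( - 1 )*17^( - 1)*3739^( - 1)*350089^1=-700178/2860335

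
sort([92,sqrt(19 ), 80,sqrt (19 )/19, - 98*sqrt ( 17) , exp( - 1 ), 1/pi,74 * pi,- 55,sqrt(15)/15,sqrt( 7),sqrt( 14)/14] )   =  [-98*sqrt(17 ),  -  55,sqrt ( 19 )/19,sqrt (15 )/15 , sqrt (14)/14, 1/pi,exp( - 1 ),sqrt(7),sqrt(19 ),80,92,74*pi ] 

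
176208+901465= 1077673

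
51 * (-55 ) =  - 2805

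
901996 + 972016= 1874012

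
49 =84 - 35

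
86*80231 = 6899866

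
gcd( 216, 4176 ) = 72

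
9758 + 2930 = 12688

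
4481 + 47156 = 51637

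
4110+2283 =6393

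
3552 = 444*8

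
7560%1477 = 175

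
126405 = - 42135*(  -  3)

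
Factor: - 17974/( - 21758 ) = 19/23 = 19^1*23^(-1 ) 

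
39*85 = 3315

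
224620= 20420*11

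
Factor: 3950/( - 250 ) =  - 5^ (  -  1 )*79^1 = - 79/5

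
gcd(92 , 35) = 1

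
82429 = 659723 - 577294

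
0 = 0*371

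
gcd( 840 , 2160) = 120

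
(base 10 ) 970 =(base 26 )1B8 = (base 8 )1712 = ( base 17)361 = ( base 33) td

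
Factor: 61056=2^7*3^2 * 53^1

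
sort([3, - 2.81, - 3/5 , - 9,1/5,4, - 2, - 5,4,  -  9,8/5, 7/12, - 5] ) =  [- 9, - 9,  -  5, - 5,- 2.81,-2,-3/5 , 1/5, 7/12, 8/5, 3, 4,4 ] 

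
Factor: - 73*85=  - 6205 = - 5^1*17^1*73^1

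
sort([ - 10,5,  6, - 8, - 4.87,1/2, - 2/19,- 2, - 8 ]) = [ - 10, - 8, - 8 ,-4.87, - 2,-2/19 , 1/2,5, 6]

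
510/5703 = 170/1901 = 0.09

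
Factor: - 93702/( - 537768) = 2^ ( - 2)*  3^( - 1 )* 11^( - 1 )*23^1=23/132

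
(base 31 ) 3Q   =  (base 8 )167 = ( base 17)70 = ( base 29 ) 43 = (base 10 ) 119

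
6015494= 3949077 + 2066417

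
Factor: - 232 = - 2^3 * 29^1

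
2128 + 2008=4136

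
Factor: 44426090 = 2^1*5^1*4442609^1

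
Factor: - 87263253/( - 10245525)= 3^1*5^(- 2 )*7^1*11^1*125921^1*136607^ (-1) = 29087751/3415175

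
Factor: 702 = 2^1*3^3*13^1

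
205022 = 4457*46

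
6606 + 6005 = 12611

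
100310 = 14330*7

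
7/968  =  7/968 = 0.01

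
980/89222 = 70/6373 = 0.01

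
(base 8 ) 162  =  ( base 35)39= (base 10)114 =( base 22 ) 54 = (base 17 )6C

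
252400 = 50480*5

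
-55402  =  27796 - 83198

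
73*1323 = 96579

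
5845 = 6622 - 777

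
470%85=45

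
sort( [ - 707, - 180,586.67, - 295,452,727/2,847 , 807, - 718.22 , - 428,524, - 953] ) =[ - 953, - 718.22, - 707, - 428,- 295, - 180,727/2,452,524,586.67,  807, 847]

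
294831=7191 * 41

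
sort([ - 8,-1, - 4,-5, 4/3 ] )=[-8, - 5, - 4 , - 1,4/3]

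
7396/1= 7396=7396.00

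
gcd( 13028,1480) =4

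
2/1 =2 = 2.00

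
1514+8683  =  10197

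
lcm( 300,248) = 18600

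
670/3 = 670/3 = 223.33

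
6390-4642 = 1748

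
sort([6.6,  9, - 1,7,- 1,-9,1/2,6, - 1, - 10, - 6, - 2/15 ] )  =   [ - 10, - 9, - 6, - 1, - 1, - 1,-2/15 , 1/2, 6, 6.6, 7,  9 ]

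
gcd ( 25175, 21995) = 265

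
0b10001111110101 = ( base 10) 9205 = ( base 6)110341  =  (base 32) 8vl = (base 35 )7i0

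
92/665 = 92/665 = 0.14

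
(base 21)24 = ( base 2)101110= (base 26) 1k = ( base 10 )46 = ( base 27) 1j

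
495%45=0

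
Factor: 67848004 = 2^2 * 7^1*659^1 * 3677^1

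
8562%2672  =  546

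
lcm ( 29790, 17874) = 89370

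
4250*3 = 12750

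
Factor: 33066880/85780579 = 542080/1406239 = 2^7*5^1*7^1*11^2*29^(  -  1)*48491^( - 1)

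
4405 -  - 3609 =8014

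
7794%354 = 6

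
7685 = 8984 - 1299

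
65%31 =3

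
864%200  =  64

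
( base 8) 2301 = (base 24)22H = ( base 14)62d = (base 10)1217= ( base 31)188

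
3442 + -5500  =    -  2058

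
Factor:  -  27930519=-3^2 * 3103391^1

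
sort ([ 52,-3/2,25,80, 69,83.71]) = [ - 3/2,  25 , 52, 69, 80, 83.71 ]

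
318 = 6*53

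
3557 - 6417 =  - 2860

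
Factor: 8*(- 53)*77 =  - 2^3*7^1 * 11^1*53^1 = - 32648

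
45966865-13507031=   32459834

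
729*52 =37908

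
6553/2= 6553/2 =3276.50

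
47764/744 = 64 + 37/186 =64.20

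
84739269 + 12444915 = 97184184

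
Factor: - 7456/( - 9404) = 2^3*233^1*2351^(-1 ) = 1864/2351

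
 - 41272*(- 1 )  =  41272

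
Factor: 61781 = 61781^1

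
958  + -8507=-7549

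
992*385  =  381920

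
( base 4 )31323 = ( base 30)TL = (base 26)187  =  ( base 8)1573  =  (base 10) 891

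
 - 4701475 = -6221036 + 1519561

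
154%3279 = 154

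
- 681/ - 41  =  681/41  =  16.61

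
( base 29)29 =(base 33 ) 21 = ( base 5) 232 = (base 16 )43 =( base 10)67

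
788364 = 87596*9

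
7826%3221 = 1384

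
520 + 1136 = 1656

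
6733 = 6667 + 66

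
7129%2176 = 601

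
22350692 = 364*61403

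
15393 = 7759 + 7634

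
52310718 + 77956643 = 130267361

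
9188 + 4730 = 13918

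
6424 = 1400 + 5024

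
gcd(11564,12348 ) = 196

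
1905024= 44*43296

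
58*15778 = 915124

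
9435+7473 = 16908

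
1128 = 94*12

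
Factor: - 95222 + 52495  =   - 42727 = -42727^1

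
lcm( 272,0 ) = 0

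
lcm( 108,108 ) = 108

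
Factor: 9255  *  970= 8977350 = 2^1*3^1 * 5^2*97^1*617^1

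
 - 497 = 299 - 796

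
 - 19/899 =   -  19/899= -  0.02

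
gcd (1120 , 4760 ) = 280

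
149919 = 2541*59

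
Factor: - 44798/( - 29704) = 2^( - 2) * 13^1*47^(-1) * 79^(-1 )*1723^1 = 22399/14852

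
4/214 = 2/107 = 0.02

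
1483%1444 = 39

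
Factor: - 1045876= - 2^2 *13^1*20113^1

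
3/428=3/428 = 0.01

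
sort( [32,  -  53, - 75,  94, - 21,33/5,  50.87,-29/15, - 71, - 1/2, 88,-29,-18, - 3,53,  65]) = [ - 75, - 71, - 53, - 29, - 21 , - 18, - 3,-29/15, - 1/2, 33/5,32,50.87,53, 65, 88,94]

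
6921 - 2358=4563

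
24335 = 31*785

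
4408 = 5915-1507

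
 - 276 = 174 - 450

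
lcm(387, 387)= 387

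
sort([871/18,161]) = [871/18, 161]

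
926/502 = 1 + 212/251 =1.84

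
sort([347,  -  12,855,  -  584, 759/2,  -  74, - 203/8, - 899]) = [- 899, - 584, - 74,-203/8, - 12,347,  759/2, 855]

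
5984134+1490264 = 7474398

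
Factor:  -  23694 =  - 2^1*3^1*11^1*359^1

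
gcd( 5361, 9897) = 3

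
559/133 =559/133 = 4.20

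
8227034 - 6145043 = 2081991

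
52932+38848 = 91780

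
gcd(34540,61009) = 1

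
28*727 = 20356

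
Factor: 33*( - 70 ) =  - 2310  =  -2^1*3^1*5^1*7^1*11^1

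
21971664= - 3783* ( -5808)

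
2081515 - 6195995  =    -  4114480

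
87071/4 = 87071/4 = 21767.75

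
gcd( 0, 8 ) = 8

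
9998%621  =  62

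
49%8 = 1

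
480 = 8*60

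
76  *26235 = 1993860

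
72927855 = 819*89045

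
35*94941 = 3322935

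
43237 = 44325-1088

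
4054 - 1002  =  3052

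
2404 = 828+1576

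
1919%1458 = 461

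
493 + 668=1161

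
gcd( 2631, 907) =1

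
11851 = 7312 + 4539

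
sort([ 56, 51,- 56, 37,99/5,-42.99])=[-56,-42.99,99/5,37,51, 56] 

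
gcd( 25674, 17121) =3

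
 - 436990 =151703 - 588693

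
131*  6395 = 837745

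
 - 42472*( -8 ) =339776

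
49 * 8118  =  397782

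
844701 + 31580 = 876281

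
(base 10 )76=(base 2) 1001100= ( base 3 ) 2211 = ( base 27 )2M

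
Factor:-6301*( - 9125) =5^3*73^1*6301^1= 57496625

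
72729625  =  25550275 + 47179350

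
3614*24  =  86736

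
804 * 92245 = 74164980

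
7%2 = 1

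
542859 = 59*9201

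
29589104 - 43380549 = - 13791445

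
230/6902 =115/3451= 0.03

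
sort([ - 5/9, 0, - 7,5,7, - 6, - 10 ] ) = [  -  10, - 7, - 6, - 5/9,0, 5,7]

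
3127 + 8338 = 11465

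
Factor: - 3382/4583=-2^1*19^1*89^1*4583^(- 1 )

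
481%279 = 202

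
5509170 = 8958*615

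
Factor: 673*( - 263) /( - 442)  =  176999/442 = 2^( - 1) * 13^( - 1)* 17^( - 1 )*263^1*673^1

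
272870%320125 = 272870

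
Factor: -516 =- 2^2 * 3^1*43^1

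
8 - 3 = 5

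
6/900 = 1/150 = 0.01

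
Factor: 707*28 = 19796 = 2^2 *7^2  *  101^1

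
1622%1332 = 290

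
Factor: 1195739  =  101^1* 11839^1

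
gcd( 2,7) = 1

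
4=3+1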